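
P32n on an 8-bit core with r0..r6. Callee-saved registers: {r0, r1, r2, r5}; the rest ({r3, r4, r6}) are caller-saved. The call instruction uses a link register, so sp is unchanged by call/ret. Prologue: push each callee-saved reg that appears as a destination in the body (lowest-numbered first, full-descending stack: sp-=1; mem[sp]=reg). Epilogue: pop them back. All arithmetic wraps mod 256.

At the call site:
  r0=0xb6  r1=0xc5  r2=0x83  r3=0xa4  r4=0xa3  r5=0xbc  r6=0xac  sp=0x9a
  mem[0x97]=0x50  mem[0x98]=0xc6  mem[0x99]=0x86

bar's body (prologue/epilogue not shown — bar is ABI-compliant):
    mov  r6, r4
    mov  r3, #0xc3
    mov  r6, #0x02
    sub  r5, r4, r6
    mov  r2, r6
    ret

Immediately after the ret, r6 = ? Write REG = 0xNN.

prologue: push r2 -> mem[0x99]=0x83, sp=0x99
prologue: push r5 -> mem[0x98]=0xbc, sp=0x98
body[0] mov  r6, r4 -> r6=0xa3
body[1] mov  r3, #0xc3 -> r3=0xc3
body[2] mov  r6, #0x02 -> r6=0x02
body[3] sub  r5, r4, r6 -> r5=0xa1
body[4] mov  r2, r6 -> r2=0x02
epilogue: pop r5=0xbc, sp=0x99
epilogue: pop r2=0x83, sp=0x9a
r6 is caller-saved -> body value

REG = 0x02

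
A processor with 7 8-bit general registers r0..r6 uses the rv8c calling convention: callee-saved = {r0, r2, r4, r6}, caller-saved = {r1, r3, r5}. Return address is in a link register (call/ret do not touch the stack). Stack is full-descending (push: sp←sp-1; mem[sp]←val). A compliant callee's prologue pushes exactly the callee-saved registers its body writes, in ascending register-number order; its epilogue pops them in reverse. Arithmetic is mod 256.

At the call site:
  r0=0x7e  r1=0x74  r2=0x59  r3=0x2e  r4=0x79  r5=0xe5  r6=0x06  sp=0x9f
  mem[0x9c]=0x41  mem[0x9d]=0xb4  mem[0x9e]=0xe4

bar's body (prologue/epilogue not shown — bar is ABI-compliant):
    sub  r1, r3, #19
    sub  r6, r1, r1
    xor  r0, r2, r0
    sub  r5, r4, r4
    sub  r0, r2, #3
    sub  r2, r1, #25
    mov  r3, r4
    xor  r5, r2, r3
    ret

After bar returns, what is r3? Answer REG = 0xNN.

prologue: push r0 -> mem[0x9e]=0x7e, sp=0x9e
prologue: push r2 -> mem[0x9d]=0x59, sp=0x9d
prologue: push r6 -> mem[0x9c]=0x06, sp=0x9c
body[0] sub  r1, r3, #19 -> r1=0x1b
body[1] sub  r6, r1, r1 -> r6=0x00
body[2] xor  r0, r2, r0 -> r0=0x27
body[3] sub  r5, r4, r4 -> r5=0x00
body[4] sub  r0, r2, #3 -> r0=0x56
body[5] sub  r2, r1, #25 -> r2=0x02
body[6] mov  r3, r4 -> r3=0x79
body[7] xor  r5, r2, r3 -> r5=0x7b
epilogue: pop r6=0x06, sp=0x9d
epilogue: pop r2=0x59, sp=0x9e
epilogue: pop r0=0x7e, sp=0x9f
r3 is caller-saved -> body value

REG = 0x79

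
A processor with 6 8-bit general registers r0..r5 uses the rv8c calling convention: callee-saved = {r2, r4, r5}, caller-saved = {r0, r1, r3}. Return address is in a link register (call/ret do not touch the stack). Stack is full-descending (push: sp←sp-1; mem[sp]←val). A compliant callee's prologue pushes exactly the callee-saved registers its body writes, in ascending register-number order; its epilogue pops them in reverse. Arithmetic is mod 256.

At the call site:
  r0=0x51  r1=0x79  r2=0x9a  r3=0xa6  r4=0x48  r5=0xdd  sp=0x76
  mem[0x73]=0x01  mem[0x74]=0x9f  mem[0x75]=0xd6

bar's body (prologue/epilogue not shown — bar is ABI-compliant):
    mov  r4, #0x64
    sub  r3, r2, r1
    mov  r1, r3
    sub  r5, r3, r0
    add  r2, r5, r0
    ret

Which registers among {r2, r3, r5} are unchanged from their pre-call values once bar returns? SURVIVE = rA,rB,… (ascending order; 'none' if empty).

SURVIVE = r2,r5

prologue: push r2 -> mem[0x75]=0x9a, sp=0x75
prologue: push r4 -> mem[0x74]=0x48, sp=0x74
prologue: push r5 -> mem[0x73]=0xdd, sp=0x73
body[0] mov  r4, #0x64 -> r4=0x64
body[1] sub  r3, r2, r1 -> r3=0x21
body[2] mov  r1, r3 -> r1=0x21
body[3] sub  r5, r3, r0 -> r5=0xd0
body[4] add  r2, r5, r0 -> r2=0x21
epilogue: pop r5=0xdd, sp=0x74
epilogue: pop r4=0x48, sp=0x75
epilogue: pop r2=0x9a, sp=0x76
r2: callee-saved, written=True
r3: caller-saved, written=True
r5: callee-saved, written=True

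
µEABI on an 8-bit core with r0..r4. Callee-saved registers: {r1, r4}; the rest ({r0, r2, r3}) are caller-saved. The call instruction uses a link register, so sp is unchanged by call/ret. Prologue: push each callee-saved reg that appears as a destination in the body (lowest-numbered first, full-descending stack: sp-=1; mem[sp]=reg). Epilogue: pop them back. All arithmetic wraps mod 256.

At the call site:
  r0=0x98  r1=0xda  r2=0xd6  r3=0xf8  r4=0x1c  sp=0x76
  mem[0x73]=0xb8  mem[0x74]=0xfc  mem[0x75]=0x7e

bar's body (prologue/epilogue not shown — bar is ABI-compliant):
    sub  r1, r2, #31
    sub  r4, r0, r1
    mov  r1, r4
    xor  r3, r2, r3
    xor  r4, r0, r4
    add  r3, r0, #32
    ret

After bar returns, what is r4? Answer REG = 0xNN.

prologue: push r1 -> mem[0x75]=0xda, sp=0x75
prologue: push r4 -> mem[0x74]=0x1c, sp=0x74
body[0] sub  r1, r2, #31 -> r1=0xb7
body[1] sub  r4, r0, r1 -> r4=0xe1
body[2] mov  r1, r4 -> r1=0xe1
body[3] xor  r3, r2, r3 -> r3=0x2e
body[4] xor  r4, r0, r4 -> r4=0x79
body[5] add  r3, r0, #32 -> r3=0xb8
epilogue: pop r4=0x1c, sp=0x75
epilogue: pop r1=0xda, sp=0x76
r4 is callee-saved -> restored

REG = 0x1c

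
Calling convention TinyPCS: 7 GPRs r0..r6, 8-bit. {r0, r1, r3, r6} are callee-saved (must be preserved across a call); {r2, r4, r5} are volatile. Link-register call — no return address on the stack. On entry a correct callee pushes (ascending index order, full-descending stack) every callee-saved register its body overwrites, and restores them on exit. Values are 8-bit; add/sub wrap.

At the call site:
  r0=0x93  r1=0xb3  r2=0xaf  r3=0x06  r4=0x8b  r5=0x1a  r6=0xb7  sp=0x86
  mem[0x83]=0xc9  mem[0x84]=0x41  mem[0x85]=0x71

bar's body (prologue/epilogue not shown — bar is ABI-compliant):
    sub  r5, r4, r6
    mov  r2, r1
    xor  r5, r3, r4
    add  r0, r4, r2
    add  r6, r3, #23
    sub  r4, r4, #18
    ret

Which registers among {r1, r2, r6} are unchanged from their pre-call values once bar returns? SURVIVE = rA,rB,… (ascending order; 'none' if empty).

SURVIVE = r1,r6

prologue: push r0 -> mem[0x85]=0x93, sp=0x85
prologue: push r6 -> mem[0x84]=0xb7, sp=0x84
body[0] sub  r5, r4, r6 -> r5=0xd4
body[1] mov  r2, r1 -> r2=0xb3
body[2] xor  r5, r3, r4 -> r5=0x8d
body[3] add  r0, r4, r2 -> r0=0x3e
body[4] add  r6, r3, #23 -> r6=0x1d
body[5] sub  r4, r4, #18 -> r4=0x79
epilogue: pop r6=0xb7, sp=0x85
epilogue: pop r0=0x93, sp=0x86
r1: callee-saved, written=False
r2: caller-saved, written=True
r6: callee-saved, written=True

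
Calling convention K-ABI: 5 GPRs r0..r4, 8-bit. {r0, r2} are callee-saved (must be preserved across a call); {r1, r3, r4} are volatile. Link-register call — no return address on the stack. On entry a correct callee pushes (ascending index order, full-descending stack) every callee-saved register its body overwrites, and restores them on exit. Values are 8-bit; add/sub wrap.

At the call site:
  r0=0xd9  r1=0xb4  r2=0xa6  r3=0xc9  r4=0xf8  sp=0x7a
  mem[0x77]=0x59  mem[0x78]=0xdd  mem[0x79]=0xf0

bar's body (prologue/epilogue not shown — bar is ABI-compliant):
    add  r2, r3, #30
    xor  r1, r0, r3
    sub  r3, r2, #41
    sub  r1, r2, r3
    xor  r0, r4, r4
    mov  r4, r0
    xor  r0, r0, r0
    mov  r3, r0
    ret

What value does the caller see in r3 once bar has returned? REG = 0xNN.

REG = 0x00

prologue: push r0 -> mem[0x79]=0xd9, sp=0x79
prologue: push r2 -> mem[0x78]=0xa6, sp=0x78
body[0] add  r2, r3, #30 -> r2=0xe7
body[1] xor  r1, r0, r3 -> r1=0x10
body[2] sub  r3, r2, #41 -> r3=0xbe
body[3] sub  r1, r2, r3 -> r1=0x29
body[4] xor  r0, r4, r4 -> r0=0x00
body[5] mov  r4, r0 -> r4=0x00
body[6] xor  r0, r0, r0 -> r0=0x00
body[7] mov  r3, r0 -> r3=0x00
epilogue: pop r2=0xa6, sp=0x79
epilogue: pop r0=0xd9, sp=0x7a
r3 is caller-saved -> body value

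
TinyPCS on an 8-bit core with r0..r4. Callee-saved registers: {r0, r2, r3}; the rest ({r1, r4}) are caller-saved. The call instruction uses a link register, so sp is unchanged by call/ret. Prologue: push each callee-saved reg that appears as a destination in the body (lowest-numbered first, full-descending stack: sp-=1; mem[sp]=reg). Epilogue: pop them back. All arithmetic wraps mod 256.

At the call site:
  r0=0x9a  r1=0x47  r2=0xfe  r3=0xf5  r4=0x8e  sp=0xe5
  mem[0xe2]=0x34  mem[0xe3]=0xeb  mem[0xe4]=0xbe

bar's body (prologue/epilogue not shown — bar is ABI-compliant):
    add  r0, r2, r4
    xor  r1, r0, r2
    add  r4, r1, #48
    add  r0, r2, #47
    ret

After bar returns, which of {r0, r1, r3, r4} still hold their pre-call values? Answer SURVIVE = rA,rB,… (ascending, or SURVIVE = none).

prologue: push r0 → mem[0xe4]=0x9a, sp=0xe4
body[0] add  r0, r2, r4 → r0=0x8c
body[1] xor  r1, r0, r2 → r1=0x72
body[2] add  r4, r1, #48 → r4=0xa2
body[3] add  r0, r2, #47 → r0=0x2d
epilogue: pop r0=0x9a, sp=0xe5
r0: callee-saved, written=True
r1: caller-saved, written=True
r3: callee-saved, written=False
r4: caller-saved, written=True

SURVIVE = r0,r3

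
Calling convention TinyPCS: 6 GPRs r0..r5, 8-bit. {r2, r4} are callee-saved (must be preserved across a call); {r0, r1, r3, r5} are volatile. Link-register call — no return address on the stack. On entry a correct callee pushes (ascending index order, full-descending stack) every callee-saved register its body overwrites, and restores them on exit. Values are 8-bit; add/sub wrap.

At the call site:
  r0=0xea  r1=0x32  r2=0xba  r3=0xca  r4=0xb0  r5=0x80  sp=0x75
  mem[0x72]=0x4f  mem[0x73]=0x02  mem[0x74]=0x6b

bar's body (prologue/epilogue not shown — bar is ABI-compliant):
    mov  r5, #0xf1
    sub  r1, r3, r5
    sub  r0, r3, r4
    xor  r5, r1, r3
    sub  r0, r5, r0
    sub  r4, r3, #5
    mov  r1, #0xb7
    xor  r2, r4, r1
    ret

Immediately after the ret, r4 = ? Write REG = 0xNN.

prologue: push r2 → mem[0x74]=0xba, sp=0x74
prologue: push r4 → mem[0x73]=0xb0, sp=0x73
body[0] mov  r5, #0xf1 → r5=0xf1
body[1] sub  r1, r3, r5 → r1=0xd9
body[2] sub  r0, r3, r4 → r0=0x1a
body[3] xor  r5, r1, r3 → r5=0x13
body[4] sub  r0, r5, r0 → r0=0xf9
body[5] sub  r4, r3, #5 → r4=0xc5
body[6] mov  r1, #0xb7 → r1=0xb7
body[7] xor  r2, r4, r1 → r2=0x72
epilogue: pop r4=0xb0, sp=0x74
epilogue: pop r2=0xba, sp=0x75
r4 is callee-saved → restored

REG = 0xb0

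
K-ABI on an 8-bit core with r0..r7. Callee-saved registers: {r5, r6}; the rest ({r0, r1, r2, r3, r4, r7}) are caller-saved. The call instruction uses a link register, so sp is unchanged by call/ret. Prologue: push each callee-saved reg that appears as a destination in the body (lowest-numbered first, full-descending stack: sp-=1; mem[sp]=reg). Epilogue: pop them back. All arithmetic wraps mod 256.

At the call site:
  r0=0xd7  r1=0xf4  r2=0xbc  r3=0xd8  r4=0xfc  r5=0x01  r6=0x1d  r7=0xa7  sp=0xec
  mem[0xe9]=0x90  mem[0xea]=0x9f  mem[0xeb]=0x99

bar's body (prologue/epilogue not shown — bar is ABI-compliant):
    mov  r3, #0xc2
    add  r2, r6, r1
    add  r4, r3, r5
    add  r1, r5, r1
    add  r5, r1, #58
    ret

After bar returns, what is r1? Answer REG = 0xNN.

REG = 0xf5

prologue: push r5 -> mem[0xeb]=0x01, sp=0xeb
body[0] mov  r3, #0xc2 -> r3=0xc2
body[1] add  r2, r6, r1 -> r2=0x11
body[2] add  r4, r3, r5 -> r4=0xc3
body[3] add  r1, r5, r1 -> r1=0xf5
body[4] add  r5, r1, #58 -> r5=0x2f
epilogue: pop r5=0x01, sp=0xec
r1 is caller-saved -> body value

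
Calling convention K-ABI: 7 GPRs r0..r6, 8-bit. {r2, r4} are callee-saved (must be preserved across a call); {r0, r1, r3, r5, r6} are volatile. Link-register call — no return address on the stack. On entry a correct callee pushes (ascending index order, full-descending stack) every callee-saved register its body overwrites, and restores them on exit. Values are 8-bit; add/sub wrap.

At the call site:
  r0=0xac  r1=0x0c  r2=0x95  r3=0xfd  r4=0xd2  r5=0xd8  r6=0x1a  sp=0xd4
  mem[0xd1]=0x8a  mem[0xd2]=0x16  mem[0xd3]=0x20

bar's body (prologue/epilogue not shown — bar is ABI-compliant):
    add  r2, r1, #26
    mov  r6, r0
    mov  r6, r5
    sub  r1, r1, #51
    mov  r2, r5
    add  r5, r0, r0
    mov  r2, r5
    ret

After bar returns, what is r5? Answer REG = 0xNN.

REG = 0x58

prologue: push r2 -> mem[0xd3]=0x95, sp=0xd3
body[0] add  r2, r1, #26 -> r2=0x26
body[1] mov  r6, r0 -> r6=0xac
body[2] mov  r6, r5 -> r6=0xd8
body[3] sub  r1, r1, #51 -> r1=0xd9
body[4] mov  r2, r5 -> r2=0xd8
body[5] add  r5, r0, r0 -> r5=0x58
body[6] mov  r2, r5 -> r2=0x58
epilogue: pop r2=0x95, sp=0xd4
r5 is caller-saved -> body value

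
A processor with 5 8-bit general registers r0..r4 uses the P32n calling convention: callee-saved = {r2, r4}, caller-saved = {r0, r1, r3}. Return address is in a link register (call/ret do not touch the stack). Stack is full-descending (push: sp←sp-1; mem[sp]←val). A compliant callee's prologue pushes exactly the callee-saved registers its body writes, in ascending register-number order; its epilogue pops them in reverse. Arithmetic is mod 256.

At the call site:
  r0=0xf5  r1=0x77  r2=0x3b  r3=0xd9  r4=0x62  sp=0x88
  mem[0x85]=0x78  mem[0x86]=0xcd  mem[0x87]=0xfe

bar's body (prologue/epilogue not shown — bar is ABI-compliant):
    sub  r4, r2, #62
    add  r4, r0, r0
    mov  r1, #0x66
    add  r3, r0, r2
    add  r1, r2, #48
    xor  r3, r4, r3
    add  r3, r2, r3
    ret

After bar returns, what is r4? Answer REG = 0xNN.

REG = 0x62

prologue: push r4 → mem[0x87]=0x62, sp=0x87
body[0] sub  r4, r2, #62 → r4=0xfd
body[1] add  r4, r0, r0 → r4=0xea
body[2] mov  r1, #0x66 → r1=0x66
body[3] add  r3, r0, r2 → r3=0x30
body[4] add  r1, r2, #48 → r1=0x6b
body[5] xor  r3, r4, r3 → r3=0xda
body[6] add  r3, r2, r3 → r3=0x15
epilogue: pop r4=0x62, sp=0x88
r4 is callee-saved → restored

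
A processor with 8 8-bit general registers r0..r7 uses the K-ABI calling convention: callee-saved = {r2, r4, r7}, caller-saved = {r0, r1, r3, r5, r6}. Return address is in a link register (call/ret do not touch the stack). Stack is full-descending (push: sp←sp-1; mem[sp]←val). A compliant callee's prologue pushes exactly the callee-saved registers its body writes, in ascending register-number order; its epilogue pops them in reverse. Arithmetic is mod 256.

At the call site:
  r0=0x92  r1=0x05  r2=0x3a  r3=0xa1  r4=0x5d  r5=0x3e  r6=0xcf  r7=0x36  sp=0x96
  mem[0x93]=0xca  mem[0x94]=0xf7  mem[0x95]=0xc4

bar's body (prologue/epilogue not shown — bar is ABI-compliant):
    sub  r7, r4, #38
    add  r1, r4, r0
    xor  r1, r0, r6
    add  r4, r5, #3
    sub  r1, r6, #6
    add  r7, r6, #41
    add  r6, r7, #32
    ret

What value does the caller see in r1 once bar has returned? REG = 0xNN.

prologue: push r4 -> mem[0x95]=0x5d, sp=0x95
prologue: push r7 -> mem[0x94]=0x36, sp=0x94
body[0] sub  r7, r4, #38 -> r7=0x37
body[1] add  r1, r4, r0 -> r1=0xef
body[2] xor  r1, r0, r6 -> r1=0x5d
body[3] add  r4, r5, #3 -> r4=0x41
body[4] sub  r1, r6, #6 -> r1=0xc9
body[5] add  r7, r6, #41 -> r7=0xf8
body[6] add  r6, r7, #32 -> r6=0x18
epilogue: pop r7=0x36, sp=0x95
epilogue: pop r4=0x5d, sp=0x96
r1 is caller-saved -> body value

REG = 0xc9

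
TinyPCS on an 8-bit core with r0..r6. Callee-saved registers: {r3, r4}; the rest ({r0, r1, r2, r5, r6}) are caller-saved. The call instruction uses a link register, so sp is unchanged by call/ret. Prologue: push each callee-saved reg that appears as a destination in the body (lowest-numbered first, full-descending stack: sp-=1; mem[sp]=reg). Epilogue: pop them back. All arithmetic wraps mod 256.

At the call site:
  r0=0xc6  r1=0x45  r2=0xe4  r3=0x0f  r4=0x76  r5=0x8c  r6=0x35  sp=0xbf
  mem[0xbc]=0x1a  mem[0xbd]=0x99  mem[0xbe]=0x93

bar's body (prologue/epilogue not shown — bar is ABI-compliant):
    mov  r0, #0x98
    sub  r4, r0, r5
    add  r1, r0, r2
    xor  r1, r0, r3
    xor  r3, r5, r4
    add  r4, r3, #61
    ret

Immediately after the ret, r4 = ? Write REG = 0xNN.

REG = 0x76

prologue: push r3 → mem[0xbe]=0x0f, sp=0xbe
prologue: push r4 → mem[0xbd]=0x76, sp=0xbd
body[0] mov  r0, #0x98 → r0=0x98
body[1] sub  r4, r0, r5 → r4=0x0c
body[2] add  r1, r0, r2 → r1=0x7c
body[3] xor  r1, r0, r3 → r1=0x97
body[4] xor  r3, r5, r4 → r3=0x80
body[5] add  r4, r3, #61 → r4=0xbd
epilogue: pop r4=0x76, sp=0xbe
epilogue: pop r3=0x0f, sp=0xbf
r4 is callee-saved → restored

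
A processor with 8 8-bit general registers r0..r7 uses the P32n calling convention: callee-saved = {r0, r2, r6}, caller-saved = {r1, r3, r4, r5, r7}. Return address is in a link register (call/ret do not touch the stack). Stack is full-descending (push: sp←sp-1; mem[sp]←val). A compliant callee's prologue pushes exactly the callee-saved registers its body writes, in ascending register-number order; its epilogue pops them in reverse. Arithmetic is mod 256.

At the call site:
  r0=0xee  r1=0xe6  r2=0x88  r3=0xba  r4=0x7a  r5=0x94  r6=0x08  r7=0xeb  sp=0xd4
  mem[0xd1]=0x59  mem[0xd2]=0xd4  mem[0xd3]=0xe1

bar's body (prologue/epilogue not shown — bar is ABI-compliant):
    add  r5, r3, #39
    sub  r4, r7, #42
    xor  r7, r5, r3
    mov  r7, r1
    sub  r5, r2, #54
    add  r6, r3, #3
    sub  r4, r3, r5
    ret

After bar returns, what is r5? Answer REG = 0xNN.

prologue: push r6 -> mem[0xd3]=0x08, sp=0xd3
body[0] add  r5, r3, #39 -> r5=0xe1
body[1] sub  r4, r7, #42 -> r4=0xc1
body[2] xor  r7, r5, r3 -> r7=0x5b
body[3] mov  r7, r1 -> r7=0xe6
body[4] sub  r5, r2, #54 -> r5=0x52
body[5] add  r6, r3, #3 -> r6=0xbd
body[6] sub  r4, r3, r5 -> r4=0x68
epilogue: pop r6=0x08, sp=0xd4
r5 is caller-saved -> body value

REG = 0x52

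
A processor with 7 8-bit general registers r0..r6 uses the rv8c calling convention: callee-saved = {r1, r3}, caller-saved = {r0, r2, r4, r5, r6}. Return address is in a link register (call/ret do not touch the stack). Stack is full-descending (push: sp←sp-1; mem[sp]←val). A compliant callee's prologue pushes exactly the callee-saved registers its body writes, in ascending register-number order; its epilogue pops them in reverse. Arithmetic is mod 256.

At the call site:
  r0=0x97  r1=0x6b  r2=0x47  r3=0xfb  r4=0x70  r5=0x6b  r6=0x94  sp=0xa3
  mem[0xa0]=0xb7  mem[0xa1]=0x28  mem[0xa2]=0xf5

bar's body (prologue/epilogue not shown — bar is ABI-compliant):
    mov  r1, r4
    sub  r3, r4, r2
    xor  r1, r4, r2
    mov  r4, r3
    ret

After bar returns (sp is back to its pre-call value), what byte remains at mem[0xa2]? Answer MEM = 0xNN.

prologue: push r1 → mem[0xa2]=0x6b, sp=0xa2
prologue: push r3 → mem[0xa1]=0xfb, sp=0xa1
body[0] mov  r1, r4 → r1=0x70
body[1] sub  r3, r4, r2 → r3=0x29
body[2] xor  r1, r4, r2 → r1=0x37
body[3] mov  r4, r3 → r4=0x29
epilogue: pop r3=0xfb, sp=0xa2
epilogue: pop r1=0x6b, sp=0xa3
prologue pushed ['r1', 'r3'] at ['0xa2', '0xa1']

MEM = 0x6b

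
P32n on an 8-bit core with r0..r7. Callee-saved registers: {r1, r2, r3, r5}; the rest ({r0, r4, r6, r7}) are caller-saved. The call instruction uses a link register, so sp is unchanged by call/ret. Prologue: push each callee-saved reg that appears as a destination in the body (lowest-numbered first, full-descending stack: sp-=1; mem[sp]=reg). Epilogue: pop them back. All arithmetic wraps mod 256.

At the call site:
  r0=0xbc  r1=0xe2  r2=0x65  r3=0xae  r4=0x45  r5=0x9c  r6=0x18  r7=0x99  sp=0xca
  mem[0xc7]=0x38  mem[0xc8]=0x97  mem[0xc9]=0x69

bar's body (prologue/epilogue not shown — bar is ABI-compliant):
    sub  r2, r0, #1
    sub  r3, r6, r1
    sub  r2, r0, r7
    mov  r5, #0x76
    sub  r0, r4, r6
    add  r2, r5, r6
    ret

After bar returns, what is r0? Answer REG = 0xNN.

prologue: push r2 → mem[0xc9]=0x65, sp=0xc9
prologue: push r3 → mem[0xc8]=0xae, sp=0xc8
prologue: push r5 → mem[0xc7]=0x9c, sp=0xc7
body[0] sub  r2, r0, #1 → r2=0xbb
body[1] sub  r3, r6, r1 → r3=0x36
body[2] sub  r2, r0, r7 → r2=0x23
body[3] mov  r5, #0x76 → r5=0x76
body[4] sub  r0, r4, r6 → r0=0x2d
body[5] add  r2, r5, r6 → r2=0x8e
epilogue: pop r5=0x9c, sp=0xc8
epilogue: pop r3=0xae, sp=0xc9
epilogue: pop r2=0x65, sp=0xca
r0 is caller-saved → body value

REG = 0x2d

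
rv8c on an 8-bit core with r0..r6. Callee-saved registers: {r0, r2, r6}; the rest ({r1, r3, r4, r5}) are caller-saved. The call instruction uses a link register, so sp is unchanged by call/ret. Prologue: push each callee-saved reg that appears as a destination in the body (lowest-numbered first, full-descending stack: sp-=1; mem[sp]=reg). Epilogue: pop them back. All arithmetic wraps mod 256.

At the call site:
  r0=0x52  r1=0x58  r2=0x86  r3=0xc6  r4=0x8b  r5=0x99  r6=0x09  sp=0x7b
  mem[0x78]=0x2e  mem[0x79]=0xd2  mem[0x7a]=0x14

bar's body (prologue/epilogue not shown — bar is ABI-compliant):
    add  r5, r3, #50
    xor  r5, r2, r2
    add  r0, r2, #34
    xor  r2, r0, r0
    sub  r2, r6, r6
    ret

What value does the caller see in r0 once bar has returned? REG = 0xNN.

REG = 0x52

prologue: push r0 → mem[0x7a]=0x52, sp=0x7a
prologue: push r2 → mem[0x79]=0x86, sp=0x79
body[0] add  r5, r3, #50 → r5=0xf8
body[1] xor  r5, r2, r2 → r5=0x00
body[2] add  r0, r2, #34 → r0=0xa8
body[3] xor  r2, r0, r0 → r2=0x00
body[4] sub  r2, r6, r6 → r2=0x00
epilogue: pop r2=0x86, sp=0x7a
epilogue: pop r0=0x52, sp=0x7b
r0 is callee-saved → restored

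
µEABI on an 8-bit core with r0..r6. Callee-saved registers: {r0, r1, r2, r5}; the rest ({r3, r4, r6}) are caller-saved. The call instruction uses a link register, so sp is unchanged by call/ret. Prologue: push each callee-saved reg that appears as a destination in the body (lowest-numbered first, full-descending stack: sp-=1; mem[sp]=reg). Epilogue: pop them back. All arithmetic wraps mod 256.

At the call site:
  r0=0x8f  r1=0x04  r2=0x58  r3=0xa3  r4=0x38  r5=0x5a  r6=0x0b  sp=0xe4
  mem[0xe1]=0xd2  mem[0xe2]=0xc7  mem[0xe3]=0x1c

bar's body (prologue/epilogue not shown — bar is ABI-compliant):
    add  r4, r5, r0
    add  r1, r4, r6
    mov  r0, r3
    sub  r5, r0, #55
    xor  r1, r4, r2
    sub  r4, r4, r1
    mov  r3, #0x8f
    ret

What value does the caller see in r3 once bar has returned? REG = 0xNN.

prologue: push r0 -> mem[0xe3]=0x8f, sp=0xe3
prologue: push r1 -> mem[0xe2]=0x04, sp=0xe2
prologue: push r5 -> mem[0xe1]=0x5a, sp=0xe1
body[0] add  r4, r5, r0 -> r4=0xe9
body[1] add  r1, r4, r6 -> r1=0xf4
body[2] mov  r0, r3 -> r0=0xa3
body[3] sub  r5, r0, #55 -> r5=0x6c
body[4] xor  r1, r4, r2 -> r1=0xb1
body[5] sub  r4, r4, r1 -> r4=0x38
body[6] mov  r3, #0x8f -> r3=0x8f
epilogue: pop r5=0x5a, sp=0xe2
epilogue: pop r1=0x04, sp=0xe3
epilogue: pop r0=0x8f, sp=0xe4
r3 is caller-saved -> body value

REG = 0x8f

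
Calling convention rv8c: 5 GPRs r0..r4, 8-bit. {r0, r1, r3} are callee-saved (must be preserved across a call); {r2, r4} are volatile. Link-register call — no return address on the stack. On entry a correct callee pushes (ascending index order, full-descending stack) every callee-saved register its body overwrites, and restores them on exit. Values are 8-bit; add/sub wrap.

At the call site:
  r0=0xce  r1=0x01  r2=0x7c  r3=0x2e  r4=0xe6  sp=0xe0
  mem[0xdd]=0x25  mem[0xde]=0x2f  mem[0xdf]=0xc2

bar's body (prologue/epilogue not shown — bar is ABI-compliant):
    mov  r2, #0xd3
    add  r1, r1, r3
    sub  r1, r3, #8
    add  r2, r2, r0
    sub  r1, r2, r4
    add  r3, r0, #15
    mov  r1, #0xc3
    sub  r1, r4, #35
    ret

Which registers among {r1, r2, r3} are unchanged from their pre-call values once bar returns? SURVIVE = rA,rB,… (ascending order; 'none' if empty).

SURVIVE = r1,r3

prologue: push r1 -> mem[0xdf]=0x01, sp=0xdf
prologue: push r3 -> mem[0xde]=0x2e, sp=0xde
body[0] mov  r2, #0xd3 -> r2=0xd3
body[1] add  r1, r1, r3 -> r1=0x2f
body[2] sub  r1, r3, #8 -> r1=0x26
body[3] add  r2, r2, r0 -> r2=0xa1
body[4] sub  r1, r2, r4 -> r1=0xbb
body[5] add  r3, r0, #15 -> r3=0xdd
body[6] mov  r1, #0xc3 -> r1=0xc3
body[7] sub  r1, r4, #35 -> r1=0xc3
epilogue: pop r3=0x2e, sp=0xdf
epilogue: pop r1=0x01, sp=0xe0
r1: callee-saved, written=True
r2: caller-saved, written=True
r3: callee-saved, written=True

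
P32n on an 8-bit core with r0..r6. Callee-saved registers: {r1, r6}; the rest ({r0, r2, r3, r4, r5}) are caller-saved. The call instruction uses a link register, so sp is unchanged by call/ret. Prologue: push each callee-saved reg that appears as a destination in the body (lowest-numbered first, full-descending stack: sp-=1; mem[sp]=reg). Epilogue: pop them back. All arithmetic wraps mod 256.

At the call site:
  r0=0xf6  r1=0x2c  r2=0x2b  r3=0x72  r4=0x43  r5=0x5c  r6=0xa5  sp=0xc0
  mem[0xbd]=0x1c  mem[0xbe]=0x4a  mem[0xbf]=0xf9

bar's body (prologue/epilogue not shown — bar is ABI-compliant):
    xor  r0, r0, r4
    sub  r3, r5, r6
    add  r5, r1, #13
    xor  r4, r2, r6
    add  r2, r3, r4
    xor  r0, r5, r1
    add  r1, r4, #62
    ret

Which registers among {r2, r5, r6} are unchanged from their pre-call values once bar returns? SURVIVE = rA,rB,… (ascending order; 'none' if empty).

SURVIVE = r6

prologue: push r1 -> mem[0xbf]=0x2c, sp=0xbf
body[0] xor  r0, r0, r4 -> r0=0xb5
body[1] sub  r3, r5, r6 -> r3=0xb7
body[2] add  r5, r1, #13 -> r5=0x39
body[3] xor  r4, r2, r6 -> r4=0x8e
body[4] add  r2, r3, r4 -> r2=0x45
body[5] xor  r0, r5, r1 -> r0=0x15
body[6] add  r1, r4, #62 -> r1=0xcc
epilogue: pop r1=0x2c, sp=0xc0
r2: caller-saved, written=True
r5: caller-saved, written=True
r6: callee-saved, written=False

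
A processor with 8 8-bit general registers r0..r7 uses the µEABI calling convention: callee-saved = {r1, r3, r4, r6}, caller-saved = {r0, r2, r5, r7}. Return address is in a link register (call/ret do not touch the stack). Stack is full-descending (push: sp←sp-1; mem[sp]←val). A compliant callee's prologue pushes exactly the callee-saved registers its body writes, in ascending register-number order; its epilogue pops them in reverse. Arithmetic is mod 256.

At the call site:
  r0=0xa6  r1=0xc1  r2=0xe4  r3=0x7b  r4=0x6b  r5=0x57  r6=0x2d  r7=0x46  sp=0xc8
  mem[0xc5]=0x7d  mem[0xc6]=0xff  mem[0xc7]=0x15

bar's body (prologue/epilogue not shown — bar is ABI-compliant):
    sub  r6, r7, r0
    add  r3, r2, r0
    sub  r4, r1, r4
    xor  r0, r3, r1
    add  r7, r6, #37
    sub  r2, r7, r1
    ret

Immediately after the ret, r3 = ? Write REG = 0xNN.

REG = 0x7b

prologue: push r3 -> mem[0xc7]=0x7b, sp=0xc7
prologue: push r4 -> mem[0xc6]=0x6b, sp=0xc6
prologue: push r6 -> mem[0xc5]=0x2d, sp=0xc5
body[0] sub  r6, r7, r0 -> r6=0xa0
body[1] add  r3, r2, r0 -> r3=0x8a
body[2] sub  r4, r1, r4 -> r4=0x56
body[3] xor  r0, r3, r1 -> r0=0x4b
body[4] add  r7, r6, #37 -> r7=0xc5
body[5] sub  r2, r7, r1 -> r2=0x04
epilogue: pop r6=0x2d, sp=0xc6
epilogue: pop r4=0x6b, sp=0xc7
epilogue: pop r3=0x7b, sp=0xc8
r3 is callee-saved -> restored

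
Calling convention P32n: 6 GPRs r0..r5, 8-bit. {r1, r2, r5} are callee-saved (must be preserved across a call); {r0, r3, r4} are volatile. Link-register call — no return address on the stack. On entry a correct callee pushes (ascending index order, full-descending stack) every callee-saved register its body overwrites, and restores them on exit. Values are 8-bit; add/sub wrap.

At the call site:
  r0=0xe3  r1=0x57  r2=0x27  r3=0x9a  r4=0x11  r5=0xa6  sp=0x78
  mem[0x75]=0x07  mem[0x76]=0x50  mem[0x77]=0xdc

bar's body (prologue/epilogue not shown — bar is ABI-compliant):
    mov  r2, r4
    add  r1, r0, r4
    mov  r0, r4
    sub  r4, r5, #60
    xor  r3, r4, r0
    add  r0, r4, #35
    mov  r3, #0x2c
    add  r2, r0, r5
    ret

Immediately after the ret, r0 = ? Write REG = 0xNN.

prologue: push r1 → mem[0x77]=0x57, sp=0x77
prologue: push r2 → mem[0x76]=0x27, sp=0x76
body[0] mov  r2, r4 → r2=0x11
body[1] add  r1, r0, r4 → r1=0xf4
body[2] mov  r0, r4 → r0=0x11
body[3] sub  r4, r5, #60 → r4=0x6a
body[4] xor  r3, r4, r0 → r3=0x7b
body[5] add  r0, r4, #35 → r0=0x8d
body[6] mov  r3, #0x2c → r3=0x2c
body[7] add  r2, r0, r5 → r2=0x33
epilogue: pop r2=0x27, sp=0x77
epilogue: pop r1=0x57, sp=0x78
r0 is caller-saved → body value

REG = 0x8d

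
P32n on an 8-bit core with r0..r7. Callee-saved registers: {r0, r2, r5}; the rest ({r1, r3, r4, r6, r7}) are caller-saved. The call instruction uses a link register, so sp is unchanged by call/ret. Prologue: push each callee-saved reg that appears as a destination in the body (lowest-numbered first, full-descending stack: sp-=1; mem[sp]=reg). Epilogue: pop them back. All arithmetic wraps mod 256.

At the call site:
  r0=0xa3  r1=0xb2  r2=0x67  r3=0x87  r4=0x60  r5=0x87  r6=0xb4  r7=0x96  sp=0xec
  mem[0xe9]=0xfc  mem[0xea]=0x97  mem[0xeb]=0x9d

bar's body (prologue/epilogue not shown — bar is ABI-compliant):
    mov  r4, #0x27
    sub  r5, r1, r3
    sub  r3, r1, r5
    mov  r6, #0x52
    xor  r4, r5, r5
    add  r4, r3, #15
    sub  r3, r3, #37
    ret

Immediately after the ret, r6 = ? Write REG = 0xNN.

prologue: push r5 -> mem[0xeb]=0x87, sp=0xeb
body[0] mov  r4, #0x27 -> r4=0x27
body[1] sub  r5, r1, r3 -> r5=0x2b
body[2] sub  r3, r1, r5 -> r3=0x87
body[3] mov  r6, #0x52 -> r6=0x52
body[4] xor  r4, r5, r5 -> r4=0x00
body[5] add  r4, r3, #15 -> r4=0x96
body[6] sub  r3, r3, #37 -> r3=0x62
epilogue: pop r5=0x87, sp=0xec
r6 is caller-saved -> body value

REG = 0x52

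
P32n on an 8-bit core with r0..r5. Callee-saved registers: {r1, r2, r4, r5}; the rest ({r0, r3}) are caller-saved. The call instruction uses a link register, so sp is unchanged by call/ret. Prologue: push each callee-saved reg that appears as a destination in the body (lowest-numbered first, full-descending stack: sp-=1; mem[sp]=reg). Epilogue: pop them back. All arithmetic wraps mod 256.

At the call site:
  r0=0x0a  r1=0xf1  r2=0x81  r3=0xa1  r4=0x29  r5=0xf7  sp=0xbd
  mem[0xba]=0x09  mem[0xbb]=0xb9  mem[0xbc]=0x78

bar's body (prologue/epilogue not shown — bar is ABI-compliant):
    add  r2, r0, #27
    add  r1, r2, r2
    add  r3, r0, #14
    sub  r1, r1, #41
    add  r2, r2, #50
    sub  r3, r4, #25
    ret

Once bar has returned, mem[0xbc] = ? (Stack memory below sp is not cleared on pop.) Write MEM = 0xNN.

prologue: push r1 -> mem[0xbc]=0xf1, sp=0xbc
prologue: push r2 -> mem[0xbb]=0x81, sp=0xbb
body[0] add  r2, r0, #27 -> r2=0x25
body[1] add  r1, r2, r2 -> r1=0x4a
body[2] add  r3, r0, #14 -> r3=0x18
body[3] sub  r1, r1, #41 -> r1=0x21
body[4] add  r2, r2, #50 -> r2=0x57
body[5] sub  r3, r4, #25 -> r3=0x10
epilogue: pop r2=0x81, sp=0xbc
epilogue: pop r1=0xf1, sp=0xbd
prologue pushed ['r1', 'r2'] at ['0xbc', '0xbb']

MEM = 0xf1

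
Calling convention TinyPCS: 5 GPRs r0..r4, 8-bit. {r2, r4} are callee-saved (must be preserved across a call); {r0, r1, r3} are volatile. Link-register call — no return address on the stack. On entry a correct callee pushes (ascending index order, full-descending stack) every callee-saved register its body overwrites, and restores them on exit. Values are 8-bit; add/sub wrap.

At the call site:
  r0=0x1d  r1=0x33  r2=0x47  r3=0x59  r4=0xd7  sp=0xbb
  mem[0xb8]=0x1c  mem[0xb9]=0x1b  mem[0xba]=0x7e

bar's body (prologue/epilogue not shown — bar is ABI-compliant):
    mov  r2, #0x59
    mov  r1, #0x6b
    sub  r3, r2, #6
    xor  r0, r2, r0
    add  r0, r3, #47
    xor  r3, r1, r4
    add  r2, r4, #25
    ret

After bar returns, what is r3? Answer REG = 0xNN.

REG = 0xbc

prologue: push r2 → mem[0xba]=0x47, sp=0xba
body[0] mov  r2, #0x59 → r2=0x59
body[1] mov  r1, #0x6b → r1=0x6b
body[2] sub  r3, r2, #6 → r3=0x53
body[3] xor  r0, r2, r0 → r0=0x44
body[4] add  r0, r3, #47 → r0=0x82
body[5] xor  r3, r1, r4 → r3=0xbc
body[6] add  r2, r4, #25 → r2=0xf0
epilogue: pop r2=0x47, sp=0xbb
r3 is caller-saved → body value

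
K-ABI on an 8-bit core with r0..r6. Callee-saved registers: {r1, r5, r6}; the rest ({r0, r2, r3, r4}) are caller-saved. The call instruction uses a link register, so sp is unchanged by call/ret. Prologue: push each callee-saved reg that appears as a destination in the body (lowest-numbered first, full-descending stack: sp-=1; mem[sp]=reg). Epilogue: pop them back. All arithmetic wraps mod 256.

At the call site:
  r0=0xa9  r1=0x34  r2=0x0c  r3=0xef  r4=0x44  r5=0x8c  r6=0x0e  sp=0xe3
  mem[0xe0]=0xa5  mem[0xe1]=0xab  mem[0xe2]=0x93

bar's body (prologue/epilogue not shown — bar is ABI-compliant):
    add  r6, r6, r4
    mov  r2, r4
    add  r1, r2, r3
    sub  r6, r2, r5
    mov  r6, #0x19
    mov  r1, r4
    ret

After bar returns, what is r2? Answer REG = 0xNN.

prologue: push r1 → mem[0xe2]=0x34, sp=0xe2
prologue: push r6 → mem[0xe1]=0x0e, sp=0xe1
body[0] add  r6, r6, r4 → r6=0x52
body[1] mov  r2, r4 → r2=0x44
body[2] add  r1, r2, r3 → r1=0x33
body[3] sub  r6, r2, r5 → r6=0xb8
body[4] mov  r6, #0x19 → r6=0x19
body[5] mov  r1, r4 → r1=0x44
epilogue: pop r6=0x0e, sp=0xe2
epilogue: pop r1=0x34, sp=0xe3
r2 is caller-saved → body value

REG = 0x44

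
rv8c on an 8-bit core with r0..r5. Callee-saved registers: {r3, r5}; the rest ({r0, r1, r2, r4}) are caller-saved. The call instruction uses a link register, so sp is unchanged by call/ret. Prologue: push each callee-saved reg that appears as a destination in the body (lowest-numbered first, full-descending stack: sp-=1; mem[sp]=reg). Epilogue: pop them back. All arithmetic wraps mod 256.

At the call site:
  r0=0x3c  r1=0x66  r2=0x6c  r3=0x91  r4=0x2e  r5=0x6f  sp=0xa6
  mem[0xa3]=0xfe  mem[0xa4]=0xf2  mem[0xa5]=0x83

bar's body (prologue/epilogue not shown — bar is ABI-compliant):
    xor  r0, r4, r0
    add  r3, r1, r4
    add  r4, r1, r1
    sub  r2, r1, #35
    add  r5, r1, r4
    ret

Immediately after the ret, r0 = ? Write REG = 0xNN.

REG = 0x12

prologue: push r3 → mem[0xa5]=0x91, sp=0xa5
prologue: push r5 → mem[0xa4]=0x6f, sp=0xa4
body[0] xor  r0, r4, r0 → r0=0x12
body[1] add  r3, r1, r4 → r3=0x94
body[2] add  r4, r1, r1 → r4=0xcc
body[3] sub  r2, r1, #35 → r2=0x43
body[4] add  r5, r1, r4 → r5=0x32
epilogue: pop r5=0x6f, sp=0xa5
epilogue: pop r3=0x91, sp=0xa6
r0 is caller-saved → body value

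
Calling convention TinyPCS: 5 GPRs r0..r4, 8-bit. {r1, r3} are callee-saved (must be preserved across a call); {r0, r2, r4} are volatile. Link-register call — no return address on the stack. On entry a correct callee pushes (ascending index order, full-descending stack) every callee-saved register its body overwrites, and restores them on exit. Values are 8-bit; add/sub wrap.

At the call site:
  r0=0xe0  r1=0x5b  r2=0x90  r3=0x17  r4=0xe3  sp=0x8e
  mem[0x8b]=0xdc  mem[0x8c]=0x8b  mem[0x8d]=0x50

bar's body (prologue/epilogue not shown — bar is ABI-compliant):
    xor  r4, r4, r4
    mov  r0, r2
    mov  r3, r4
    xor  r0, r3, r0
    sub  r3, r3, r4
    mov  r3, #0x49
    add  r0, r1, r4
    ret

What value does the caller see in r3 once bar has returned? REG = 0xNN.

REG = 0x17

prologue: push r3 -> mem[0x8d]=0x17, sp=0x8d
body[0] xor  r4, r4, r4 -> r4=0x00
body[1] mov  r0, r2 -> r0=0x90
body[2] mov  r3, r4 -> r3=0x00
body[3] xor  r0, r3, r0 -> r0=0x90
body[4] sub  r3, r3, r4 -> r3=0x00
body[5] mov  r3, #0x49 -> r3=0x49
body[6] add  r0, r1, r4 -> r0=0x5b
epilogue: pop r3=0x17, sp=0x8e
r3 is callee-saved -> restored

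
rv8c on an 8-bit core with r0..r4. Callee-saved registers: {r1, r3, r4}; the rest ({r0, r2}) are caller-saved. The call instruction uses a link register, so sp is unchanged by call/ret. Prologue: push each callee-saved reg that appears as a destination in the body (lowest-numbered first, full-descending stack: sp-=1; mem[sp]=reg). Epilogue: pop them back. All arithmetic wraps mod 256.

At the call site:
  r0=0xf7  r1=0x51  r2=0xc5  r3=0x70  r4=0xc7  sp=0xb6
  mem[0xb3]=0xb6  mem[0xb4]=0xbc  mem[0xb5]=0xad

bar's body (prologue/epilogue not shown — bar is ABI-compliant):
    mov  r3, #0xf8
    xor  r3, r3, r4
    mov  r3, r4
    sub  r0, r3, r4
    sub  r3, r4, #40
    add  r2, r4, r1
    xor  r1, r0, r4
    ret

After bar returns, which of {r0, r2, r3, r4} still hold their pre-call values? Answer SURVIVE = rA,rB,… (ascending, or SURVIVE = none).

SURVIVE = r3,r4

prologue: push r1 → mem[0xb5]=0x51, sp=0xb5
prologue: push r3 → mem[0xb4]=0x70, sp=0xb4
body[0] mov  r3, #0xf8 → r3=0xf8
body[1] xor  r3, r3, r4 → r3=0x3f
body[2] mov  r3, r4 → r3=0xc7
body[3] sub  r0, r3, r4 → r0=0x00
body[4] sub  r3, r4, #40 → r3=0x9f
body[5] add  r2, r4, r1 → r2=0x18
body[6] xor  r1, r0, r4 → r1=0xc7
epilogue: pop r3=0x70, sp=0xb5
epilogue: pop r1=0x51, sp=0xb6
r0: caller-saved, written=True
r2: caller-saved, written=True
r3: callee-saved, written=True
r4: callee-saved, written=False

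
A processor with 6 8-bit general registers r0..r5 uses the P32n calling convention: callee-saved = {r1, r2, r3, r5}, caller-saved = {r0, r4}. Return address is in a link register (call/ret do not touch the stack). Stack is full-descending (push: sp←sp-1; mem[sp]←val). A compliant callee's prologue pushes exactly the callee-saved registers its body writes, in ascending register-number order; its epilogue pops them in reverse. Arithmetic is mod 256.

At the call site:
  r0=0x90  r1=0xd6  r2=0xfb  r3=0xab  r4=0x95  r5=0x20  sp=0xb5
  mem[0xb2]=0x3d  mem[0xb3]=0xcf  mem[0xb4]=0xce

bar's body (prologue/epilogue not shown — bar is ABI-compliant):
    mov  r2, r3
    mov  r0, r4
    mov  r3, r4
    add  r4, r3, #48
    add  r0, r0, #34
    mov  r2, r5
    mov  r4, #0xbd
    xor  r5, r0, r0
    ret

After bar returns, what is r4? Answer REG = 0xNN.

REG = 0xbd

prologue: push r2 → mem[0xb4]=0xfb, sp=0xb4
prologue: push r3 → mem[0xb3]=0xab, sp=0xb3
prologue: push r5 → mem[0xb2]=0x20, sp=0xb2
body[0] mov  r2, r3 → r2=0xab
body[1] mov  r0, r4 → r0=0x95
body[2] mov  r3, r4 → r3=0x95
body[3] add  r4, r3, #48 → r4=0xc5
body[4] add  r0, r0, #34 → r0=0xb7
body[5] mov  r2, r5 → r2=0x20
body[6] mov  r4, #0xbd → r4=0xbd
body[7] xor  r5, r0, r0 → r5=0x00
epilogue: pop r5=0x20, sp=0xb3
epilogue: pop r3=0xab, sp=0xb4
epilogue: pop r2=0xfb, sp=0xb5
r4 is caller-saved → body value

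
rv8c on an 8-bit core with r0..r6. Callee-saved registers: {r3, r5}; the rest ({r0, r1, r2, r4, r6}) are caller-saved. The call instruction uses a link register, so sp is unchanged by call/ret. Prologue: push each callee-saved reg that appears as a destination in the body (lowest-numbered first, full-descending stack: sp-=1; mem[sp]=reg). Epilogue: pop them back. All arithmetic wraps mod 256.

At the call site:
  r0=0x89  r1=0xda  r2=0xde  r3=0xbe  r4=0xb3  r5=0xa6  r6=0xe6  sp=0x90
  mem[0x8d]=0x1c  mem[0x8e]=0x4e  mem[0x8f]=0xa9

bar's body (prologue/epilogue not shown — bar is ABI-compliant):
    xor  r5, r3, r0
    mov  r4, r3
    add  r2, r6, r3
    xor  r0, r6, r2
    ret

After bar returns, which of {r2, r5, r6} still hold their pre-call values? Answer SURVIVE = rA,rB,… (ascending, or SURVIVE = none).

prologue: push r5 -> mem[0x8f]=0xa6, sp=0x8f
body[0] xor  r5, r3, r0 -> r5=0x37
body[1] mov  r4, r3 -> r4=0xbe
body[2] add  r2, r6, r3 -> r2=0xa4
body[3] xor  r0, r6, r2 -> r0=0x42
epilogue: pop r5=0xa6, sp=0x90
r2: caller-saved, written=True
r5: callee-saved, written=True
r6: caller-saved, written=False

SURVIVE = r5,r6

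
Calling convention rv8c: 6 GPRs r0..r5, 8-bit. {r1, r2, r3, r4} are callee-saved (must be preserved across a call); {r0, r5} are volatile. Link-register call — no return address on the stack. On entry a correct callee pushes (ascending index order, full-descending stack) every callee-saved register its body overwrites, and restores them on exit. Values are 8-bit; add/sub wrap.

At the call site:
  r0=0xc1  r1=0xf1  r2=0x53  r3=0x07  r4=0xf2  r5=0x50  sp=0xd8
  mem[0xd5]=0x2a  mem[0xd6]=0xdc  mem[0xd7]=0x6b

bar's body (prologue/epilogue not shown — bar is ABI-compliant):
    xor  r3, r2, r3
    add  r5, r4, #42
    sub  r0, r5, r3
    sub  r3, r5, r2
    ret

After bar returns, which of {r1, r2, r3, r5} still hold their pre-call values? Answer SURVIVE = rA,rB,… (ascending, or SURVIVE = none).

prologue: push r3 → mem[0xd7]=0x07, sp=0xd7
body[0] xor  r3, r2, r3 → r3=0x54
body[1] add  r5, r4, #42 → r5=0x1c
body[2] sub  r0, r5, r3 → r0=0xc8
body[3] sub  r3, r5, r2 → r3=0xc9
epilogue: pop r3=0x07, sp=0xd8
r1: callee-saved, written=False
r2: callee-saved, written=False
r3: callee-saved, written=True
r5: caller-saved, written=True

SURVIVE = r1,r2,r3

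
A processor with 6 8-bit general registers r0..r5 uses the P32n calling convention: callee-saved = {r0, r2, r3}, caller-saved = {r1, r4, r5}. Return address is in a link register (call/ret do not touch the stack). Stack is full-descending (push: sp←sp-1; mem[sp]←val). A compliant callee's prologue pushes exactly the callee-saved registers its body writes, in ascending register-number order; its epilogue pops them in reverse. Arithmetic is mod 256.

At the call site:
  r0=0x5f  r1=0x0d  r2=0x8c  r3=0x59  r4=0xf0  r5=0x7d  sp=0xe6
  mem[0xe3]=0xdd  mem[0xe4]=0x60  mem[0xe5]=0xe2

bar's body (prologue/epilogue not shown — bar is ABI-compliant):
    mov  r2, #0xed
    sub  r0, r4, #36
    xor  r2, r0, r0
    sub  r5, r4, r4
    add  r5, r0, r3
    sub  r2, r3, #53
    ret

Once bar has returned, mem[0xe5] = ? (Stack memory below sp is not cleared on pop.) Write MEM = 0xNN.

prologue: push r0 -> mem[0xe5]=0x5f, sp=0xe5
prologue: push r2 -> mem[0xe4]=0x8c, sp=0xe4
body[0] mov  r2, #0xed -> r2=0xed
body[1] sub  r0, r4, #36 -> r0=0xcc
body[2] xor  r2, r0, r0 -> r2=0x00
body[3] sub  r5, r4, r4 -> r5=0x00
body[4] add  r5, r0, r3 -> r5=0x25
body[5] sub  r2, r3, #53 -> r2=0x24
epilogue: pop r2=0x8c, sp=0xe5
epilogue: pop r0=0x5f, sp=0xe6
prologue pushed ['r0', 'r2'] at ['0xe5', '0xe4']

MEM = 0x5f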